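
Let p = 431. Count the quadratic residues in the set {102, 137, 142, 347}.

(102/431) = -1 → non-residue.
(137/431) = -1 → non-residue.
(142/431) = -1 → non-residue.
(347/431) = +1 → QR.
Total quadratic residues among the 4: 1.

1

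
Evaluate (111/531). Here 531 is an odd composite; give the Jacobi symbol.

Reciprocity: 111 ≡ 3 and 531 ≡ 3 (mod 4), so (111/531) = −(531/111).
Reduce top mod 111: now compute (87/111).
Reciprocity: 87 ≡ 3 and 111 ≡ 3 (mod 4), so (87/111) = −(111/87).
Reduce top mod 87: now compute (24/87).
Pull out 2^3: since 87 ≡ 7 (mod 8), (2/87) = +1, so (2/87)^3 = +1.
Reciprocity: 3 ≡ 3 and 87 ≡ 3 (mod 4), so (3/87) = −(87/3).
Reduce top mod 3: now compute (0/3).
Top reduces to 0: gcd > 1, so the symbol is 0.

0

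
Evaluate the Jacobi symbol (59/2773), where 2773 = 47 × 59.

Reciprocity: 59 ≡ 3 and 2773 ≡ 1 (mod 4), so (59/2773) = +(2773/59).
Reduce top mod 59: now compute (0/59).
Top reduces to 0: gcd > 1, so the symbol is 0.

0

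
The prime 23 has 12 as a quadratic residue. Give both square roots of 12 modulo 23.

Since 23 ≡ 3 (mod 4), a square root of 12 is 12^((23+1)/4) = 12^6 mod 23.
Repeated squaring: 12^2≡6, 12^4≡13 (mod 23).
12^6 = 12^(4+2) ≡ 9 (mod 23).
Check: 9² = 81 ≡ 12 (mod 23). The two roots are 9 and 14.

9, 14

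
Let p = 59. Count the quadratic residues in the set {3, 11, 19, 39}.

(3/59) = +1 → QR.
(11/59) = -1 → non-residue.
(19/59) = +1 → QR.
(39/59) = -1 → non-residue.
Total quadratic residues among the 4: 2.

2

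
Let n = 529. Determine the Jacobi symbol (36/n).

1

Pull out 2^2: since 529 ≡ 1 (mod 8), (2/529) = +1, so (2/529)^2 = +1.
Reciprocity: 9 ≡ 1 and 529 ≡ 1 (mod 4), so (9/529) = +(529/9).
Reduce top mod 9: now compute (7/9).
Reciprocity: 7 ≡ 3 and 9 ≡ 1 (mod 4), so (7/9) = +(9/7).
Reduce top mod 7: now compute (2/7).
Pull out 2: since 7 ≡ 7 (mod 8), (2/7) = +1.
Reached (1/7) = 1. Collecting the sign flips along the way, the symbol is +1.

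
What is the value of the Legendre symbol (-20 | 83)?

Euler's criterion: (-20/83) ≡ 63^41 (mod 83).
63^2 ≡ 68 (mod 83)
63^4 ≡ 59 (mod 83)
63^8 ≡ 78 (mod 83)
63^16 ≡ 25 (mod 83)
63^32 ≡ 44 (mod 83)
63^41 = 63^(32+8+1) ≡ 1 (mod 83).
Result is 1, so (-20/83) = 1.

1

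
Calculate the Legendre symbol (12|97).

1

Pull out 2^2: since 97 ≡ 1 (mod 8), (2/97) = +1, so (2/97)^2 = +1.
Reciprocity: 3 ≡ 3 and 97 ≡ 1 (mod 4), so (3/97) = +(97/3).
Reduce top mod 3: now compute (1/3).
Reached (1/3) = 1. Collecting the sign flips along the way, the symbol is +1.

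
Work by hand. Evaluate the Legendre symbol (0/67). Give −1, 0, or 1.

0

Top reduces to 0: gcd > 1, so the symbol is 0.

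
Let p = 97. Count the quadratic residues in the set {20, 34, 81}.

(20/97) = -1 → non-residue.
(34/97) = -1 → non-residue.
(81/97) = +1 → QR.
Total quadratic residues among the 3: 1.

1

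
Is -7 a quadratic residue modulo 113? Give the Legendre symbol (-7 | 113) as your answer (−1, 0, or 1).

First reduce: -7 ≡ 106 (mod 113).
Pull out 2: since 113 ≡ 1 (mod 8), (2/113) = +1.
Reciprocity: 53 ≡ 1 and 113 ≡ 1 (mod 4), so (53/113) = +(113/53).
Reduce top mod 53: now compute (7/53).
Reciprocity: 7 ≡ 3 and 53 ≡ 1 (mod 4), so (7/53) = +(53/7).
Reduce top mod 7: now compute (4/7).
Pull out 2^2: since 7 ≡ 7 (mod 8), (2/7) = +1, so (2/7)^2 = +1.
Reached (1/7) = 1. Collecting the sign flips along the way, the symbol is +1.

1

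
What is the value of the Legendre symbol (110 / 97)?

-1

Euler's criterion: (110/97) ≡ 13^48 (mod 97).
13^2 ≡ 72 (mod 97)
13^4 ≡ 43 (mod 97)
13^8 ≡ 6 (mod 97)
13^16 ≡ 36 (mod 97)
13^32 ≡ 35 (mod 97)
13^48 = 13^(32+16) ≡ 96 (mod 97).
Result is 96 ≡ −1, so (110/97) = −1.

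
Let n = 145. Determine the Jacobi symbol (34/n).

Pull out 2: since 145 ≡ 1 (mod 8), (2/145) = +1.
Reciprocity: 17 ≡ 1 and 145 ≡ 1 (mod 4), so (17/145) = +(145/17).
Reduce top mod 17: now compute (9/17).
Reciprocity: 9 ≡ 1 and 17 ≡ 1 (mod 4), so (9/17) = +(17/9).
Reduce top mod 9: now compute (8/9).
Pull out 2^3: since 9 ≡ 1 (mod 8), (2/9) = +1, so (2/9)^3 = +1.
Reached (1/9) = 1. Collecting the sign flips along the way, the symbol is +1.

1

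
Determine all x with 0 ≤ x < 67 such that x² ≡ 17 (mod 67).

Since 67 ≡ 3 (mod 4), a square root of 17 is 17^((67+1)/4) = 17^17 mod 67.
Repeated squaring: 17^2≡21, 17^4≡39, 17^8≡47, 17^16≡65 (mod 67).
17^17 = 17^(16+1) ≡ 33 (mod 67).
Check: 33² = 1089 ≡ 17 (mod 67). The two roots are 33 and 34.

33, 34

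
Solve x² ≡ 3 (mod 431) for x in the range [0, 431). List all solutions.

36, 395

Since 431 ≡ 3 (mod 4), a square root of 3 is 3^((431+1)/4) = 3^108 mod 431.
Repeated squaring: 3^2≡9, 3^4≡81, 3^8≡96, 3^16≡165, 3^32≡72, 3^64≡12 (mod 431).
3^108 = 3^(64+32+8+4) ≡ 36 (mod 431).
Check: 36² = 1296 ≡ 3 (mod 431). The two roots are 36 and 395.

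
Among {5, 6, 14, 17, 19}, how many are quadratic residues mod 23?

(5/23) = -1 → non-residue.
(6/23) = +1 → QR.
(14/23) = -1 → non-residue.
(17/23) = -1 → non-residue.
(19/23) = -1 → non-residue.
Total quadratic residues among the 5: 1.

1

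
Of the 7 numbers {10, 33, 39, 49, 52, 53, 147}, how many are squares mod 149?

4

(10/149) = -1 → non-residue.
(33/149) = +1 → QR.
(39/149) = +1 → QR.
(49/149) = +1 → QR.
(52/149) = -1 → non-residue.
(53/149) = +1 → QR.
(147/149) = -1 → non-residue.
Total quadratic residues among the 7: 4.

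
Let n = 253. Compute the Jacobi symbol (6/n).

Pull out 2: since 253 ≡ 5 (mod 8), (2/253) = -1.
Reciprocity: 3 ≡ 3 and 253 ≡ 1 (mod 4), so (3/253) = +(253/3).
Reduce top mod 3: now compute (1/3).
Reached (1/3) = 1. Collecting the sign flips along the way, the symbol is -1.

-1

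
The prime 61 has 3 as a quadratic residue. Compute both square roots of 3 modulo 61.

61 ≡ 1 (mod 4), so we find a root by search.
Trying successive values, 8² = 64 ≡ 3 (mod 61). The other root is 61 − 8 = 53.

8, 53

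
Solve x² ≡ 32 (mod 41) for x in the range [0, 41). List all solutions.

41 ≡ 1 (mod 4), so we find a root by search.
Trying successive values, 14² = 196 ≡ 32 (mod 41). The other root is 41 − 14 = 27.

14, 27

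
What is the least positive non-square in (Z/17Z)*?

3

(2/17) = +1, so 2 is a residue.
(3/17) = −1, so 3 is the smallest positive non-residue mod 17.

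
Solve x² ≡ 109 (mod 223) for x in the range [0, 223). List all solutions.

46, 177

Since 223 ≡ 3 (mod 4), a square root of 109 is 109^((223+1)/4) = 109^56 mod 223.
Repeated squaring: 109^2≡62, 109^4≡53, 109^8≡133, 109^16≡72, 109^32≡55 (mod 223).
109^56 = 109^(32+16+8) ≡ 177 (mod 223).
Check: 177² = 31329 ≡ 109 (mod 223). The two roots are 46 and 177.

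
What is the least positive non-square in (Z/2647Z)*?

3

(2/2647) = +1, so 2 is a residue.
(3/2647) = −1, so 3 is the smallest positive non-residue mod 2647.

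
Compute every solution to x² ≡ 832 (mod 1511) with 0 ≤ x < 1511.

491, 1020

Since 1511 ≡ 3 (mod 4), a square root of 832 is 832^((1511+1)/4) = 832^378 mod 1511.
Repeated squaring: 832^2≡186, 832^4≡1354, 832^8≡473, 832^16≡101, 832^32≡1135, 832^64≡853, 832^128≡818, 832^256≡1262 (mod 1511).
832^378 = 832^(256+64+32+16+8+2) ≡ 1020 (mod 1511).
Check: 1020² = 1040400 ≡ 832 (mod 1511). The two roots are 491 and 1020.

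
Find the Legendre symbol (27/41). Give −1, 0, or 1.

-1

Reciprocity: 27 ≡ 3 and 41 ≡ 1 (mod 4), so (27/41) = +(41/27).
Reduce top mod 27: now compute (14/27).
Pull out 2: since 27 ≡ 3 (mod 8), (2/27) = -1.
Reciprocity: 7 ≡ 3 and 27 ≡ 3 (mod 4), so (7/27) = −(27/7).
Reduce top mod 7: now compute (6/7).
Pull out 2: since 7 ≡ 7 (mod 8), (2/7) = +1.
Reciprocity: 3 ≡ 3 and 7 ≡ 3 (mod 4), so (3/7) = −(7/3).
Reduce top mod 3: now compute (1/3).
Reached (1/3) = 1. Collecting the sign flips along the way, the symbol is -1.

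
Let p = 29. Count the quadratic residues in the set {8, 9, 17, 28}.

2

(8/29) = -1 → non-residue.
(9/29) = +1 → QR.
(17/29) = -1 → non-residue.
(28/29) = +1 → QR.
Total quadratic residues among the 4: 2.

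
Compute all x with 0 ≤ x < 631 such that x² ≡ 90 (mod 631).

80, 551

Since 631 ≡ 3 (mod 4), a square root of 90 is 90^((631+1)/4) = 90^158 mod 631.
Repeated squaring: 90^2≡528, 90^4≡513, 90^8≡42, 90^16≡502, 90^32≡235, 90^64≡328, 90^128≡314 (mod 631).
90^158 = 90^(128+16+8+4+2) ≡ 80 (mod 631).
Check: 80² = 6400 ≡ 90 (mod 631). The two roots are 80 and 551.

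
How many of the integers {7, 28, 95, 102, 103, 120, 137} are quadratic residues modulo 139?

4

(7/139) = +1 → QR.
(28/139) = +1 → QR.
(95/139) = -1 → non-residue.
(102/139) = -1 → non-residue.
(103/139) = -1 → non-residue.
(120/139) = +1 → QR.
(137/139) = +1 → QR.
Total quadratic residues among the 7: 4.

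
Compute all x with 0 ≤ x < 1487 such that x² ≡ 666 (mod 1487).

579, 908

Since 1487 ≡ 3 (mod 4), a square root of 666 is 666^((1487+1)/4) = 666^372 mod 1487.
Repeated squaring: 666^2≡430, 666^4≡512, 666^8≡432, 666^16≡749, 666^32≡402, 666^64≡1008, 666^128≡443, 666^256≡1452 (mod 1487).
666^372 = 666^(256+64+32+16+4) ≡ 908 (mod 1487).
Check: 908² = 824464 ≡ 666 (mod 1487). The two roots are 579 and 908.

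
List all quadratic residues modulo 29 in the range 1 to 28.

1 4 5 6 7 9 13 16 20 22 23 24 25 28

Square k = 1,…,14 (k and 29−k give the same square):
1²=1, 2²=4, 3²=9, 4²=16, 5²=25, 6²≡7, 7²≡20, 8²≡6, 9²≡23, 10²≡13, 11²≡5, 12²≡28, 13²≡24, 14²≡22 (mod 29).
So the quadratic residues mod 29 are {1, 4, 5, 6, 7, 9, 13, 16, 20, 22, 23, 24, 25, 28}.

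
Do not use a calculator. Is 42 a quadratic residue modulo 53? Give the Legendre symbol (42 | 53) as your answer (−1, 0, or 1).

Euler's criterion: (42/53) ≡ 42^26 (mod 53).
42^2 ≡ 15 (mod 53)
42^4 ≡ 13 (mod 53)
42^8 ≡ 10 (mod 53)
42^16 ≡ 47 (mod 53)
42^26 = 42^(16+8+2) ≡ 1 (mod 53).
Result is 1, so (42/53) = 1.

1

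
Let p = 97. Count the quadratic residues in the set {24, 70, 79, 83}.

(24/97) = +1 → QR.
(70/97) = +1 → QR.
(79/97) = +1 → QR.
(83/97) = -1 → non-residue.
Total quadratic residues among the 4: 3.

3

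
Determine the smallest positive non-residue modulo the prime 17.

(2/17) = +1, so 2 is a residue.
(3/17) = −1, so 3 is the smallest positive non-residue mod 17.

3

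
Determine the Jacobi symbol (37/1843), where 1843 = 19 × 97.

Reciprocity: 37 ≡ 1 and 1843 ≡ 3 (mod 4), so (37/1843) = +(1843/37).
Reduce top mod 37: now compute (30/37).
Pull out 2: since 37 ≡ 5 (mod 8), (2/37) = -1.
Reciprocity: 15 ≡ 3 and 37 ≡ 1 (mod 4), so (15/37) = +(37/15).
Reduce top mod 15: now compute (7/15).
Reciprocity: 7 ≡ 3 and 15 ≡ 3 (mod 4), so (7/15) = −(15/7).
Reduce top mod 7: now compute (1/7).
Reached (1/7) = 1. Collecting the sign flips along the way, the symbol is +1.

1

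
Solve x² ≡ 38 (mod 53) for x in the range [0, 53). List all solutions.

53 ≡ 1 (mod 4), so we find a root by search.
Trying successive values, 12² = 144 ≡ 38 (mod 53). The other root is 53 − 12 = 41.

12, 41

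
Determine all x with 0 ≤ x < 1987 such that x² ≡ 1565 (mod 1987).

188, 1799

Since 1987 ≡ 3 (mod 4), a square root of 1565 is 1565^((1987+1)/4) = 1565^497 mod 1987.
Repeated squaring: 1565^2≡1241, 1565^4≡156, 1565^8≡492, 1565^16≡1637, 1565^32≡1293, 1565^64≡782, 1565^128≡1515, 1565^256≡240 (mod 1987).
1565^497 = 1565^(256+128+64+32+16+1) ≡ 188 (mod 1987).
Check: 188² = 35344 ≡ 1565 (mod 1987). The two roots are 188 and 1799.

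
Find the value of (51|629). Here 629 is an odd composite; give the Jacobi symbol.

Reciprocity: 51 ≡ 3 and 629 ≡ 1 (mod 4), so (51/629) = +(629/51).
Reduce top mod 51: now compute (17/51).
Reciprocity: 17 ≡ 1 and 51 ≡ 3 (mod 4), so (17/51) = +(51/17).
Reduce top mod 17: now compute (0/17).
Top reduces to 0: gcd > 1, so the symbol is 0.

0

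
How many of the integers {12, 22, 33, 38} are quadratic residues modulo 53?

(12/53) = -1 → non-residue.
(22/53) = -1 → non-residue.
(33/53) = -1 → non-residue.
(38/53) = +1 → QR.
Total quadratic residues among the 4: 1.

1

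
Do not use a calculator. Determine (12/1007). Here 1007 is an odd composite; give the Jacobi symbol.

Pull out 2^2: since 1007 ≡ 7 (mod 8), (2/1007) = +1, so (2/1007)^2 = +1.
Reciprocity: 3 ≡ 3 and 1007 ≡ 3 (mod 4), so (3/1007) = −(1007/3).
Reduce top mod 3: now compute (2/3).
Pull out 2: since 3 ≡ 3 (mod 8), (2/3) = -1.
Reached (1/3) = 1. Collecting the sign flips along the way, the symbol is +1.

1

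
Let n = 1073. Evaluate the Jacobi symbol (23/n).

Reciprocity: 23 ≡ 3 and 1073 ≡ 1 (mod 4), so (23/1073) = +(1073/23).
Reduce top mod 23: now compute (15/23).
Reciprocity: 15 ≡ 3 and 23 ≡ 3 (mod 4), so (15/23) = −(23/15).
Reduce top mod 15: now compute (8/15).
Pull out 2^3: since 15 ≡ 7 (mod 8), (2/15) = +1, so (2/15)^3 = +1.
Reached (1/15) = 1. Collecting the sign flips along the way, the symbol is -1.

-1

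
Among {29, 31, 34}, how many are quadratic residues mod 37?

1

(29/37) = -1 → non-residue.
(31/37) = -1 → non-residue.
(34/37) = +1 → QR.
Total quadratic residues among the 3: 1.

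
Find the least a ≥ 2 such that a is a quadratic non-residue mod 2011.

(2/2011) = −1, so 2 is the smallest positive non-residue mod 2011.

2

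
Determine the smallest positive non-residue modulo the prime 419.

(2/419) = −1, so 2 is the smallest positive non-residue mod 419.

2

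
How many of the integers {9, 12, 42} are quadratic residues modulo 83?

(9/83) = +1 → QR.
(12/83) = +1 → QR.
(42/83) = -1 → non-residue.
Total quadratic residues among the 3: 2.

2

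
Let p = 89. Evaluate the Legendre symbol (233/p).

First reduce: 233 ≡ 55 (mod 89).
Reciprocity: 55 ≡ 3 and 89 ≡ 1 (mod 4), so (55/89) = +(89/55).
Reduce top mod 55: now compute (34/55).
Pull out 2: since 55 ≡ 7 (mod 8), (2/55) = +1.
Reciprocity: 17 ≡ 1 and 55 ≡ 3 (mod 4), so (17/55) = +(55/17).
Reduce top mod 17: now compute (4/17).
Pull out 2^2: since 17 ≡ 1 (mod 8), (2/17) = +1, so (2/17)^2 = +1.
Reached (1/17) = 1. Collecting the sign flips along the way, the symbol is +1.

1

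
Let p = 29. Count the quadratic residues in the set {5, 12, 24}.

(5/29) = +1 → QR.
(12/29) = -1 → non-residue.
(24/29) = +1 → QR.
Total quadratic residues among the 3: 2.

2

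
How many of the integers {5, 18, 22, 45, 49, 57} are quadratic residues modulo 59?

5

(5/59) = +1 → QR.
(18/59) = -1 → non-residue.
(22/59) = +1 → QR.
(45/59) = +1 → QR.
(49/59) = +1 → QR.
(57/59) = +1 → QR.
Total quadratic residues among the 6: 5.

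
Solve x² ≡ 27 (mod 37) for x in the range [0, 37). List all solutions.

8, 29

37 ≡ 1 (mod 4), so we find a root by search.
Trying successive values, 8² = 64 ≡ 27 (mod 37). The other root is 37 − 8 = 29.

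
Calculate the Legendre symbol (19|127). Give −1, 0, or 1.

Reciprocity: 19 ≡ 3 and 127 ≡ 3 (mod 4), so (19/127) = −(127/19).
Reduce top mod 19: now compute (13/19).
Reciprocity: 13 ≡ 1 and 19 ≡ 3 (mod 4), so (13/19) = +(19/13).
Reduce top mod 13: now compute (6/13).
Pull out 2: since 13 ≡ 5 (mod 8), (2/13) = -1.
Reciprocity: 3 ≡ 3 and 13 ≡ 1 (mod 4), so (3/13) = +(13/3).
Reduce top mod 3: now compute (1/3).
Reached (1/3) = 1. Collecting the sign flips along the way, the symbol is +1.

1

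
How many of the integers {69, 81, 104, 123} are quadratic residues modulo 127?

(69/127) = +1 → QR.
(81/127) = +1 → QR.
(104/127) = +1 → QR.
(123/127) = -1 → non-residue.
Total quadratic residues among the 4: 3.

3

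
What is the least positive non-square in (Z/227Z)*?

2

(2/227) = −1, so 2 is the smallest positive non-residue mod 227.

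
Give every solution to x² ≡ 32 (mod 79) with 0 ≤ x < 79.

Since 79 ≡ 3 (mod 4), a square root of 32 is 32^((79+1)/4) = 32^20 mod 79.
Repeated squaring: 32^2≡76, 32^4≡9, 32^8≡2, 32^16≡4 (mod 79).
32^20 = 32^(16+4) ≡ 36 (mod 79).
Check: 36² = 1296 ≡ 32 (mod 79). The two roots are 36 and 43.

36, 43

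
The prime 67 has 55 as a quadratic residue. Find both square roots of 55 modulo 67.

Since 67 ≡ 3 (mod 4), a square root of 55 is 55^((67+1)/4) = 55^17 mod 67.
Repeated squaring: 55^2≡10, 55^4≡33, 55^8≡17, 55^16≡21 (mod 67).
55^17 = 55^(16+1) ≡ 16 (mod 67).
Check: 16² = 256 ≡ 55 (mod 67). The two roots are 16 and 51.

16, 51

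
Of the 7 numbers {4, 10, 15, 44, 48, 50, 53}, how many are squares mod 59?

(4/59) = +1 → QR.
(10/59) = -1 → non-residue.
(15/59) = +1 → QR.
(44/59) = -1 → non-residue.
(48/59) = +1 → QR.
(50/59) = -1 → non-residue.
(53/59) = +1 → QR.
Total quadratic residues among the 7: 4.

4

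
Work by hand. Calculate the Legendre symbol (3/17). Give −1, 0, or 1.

-1

Reciprocity: 3 ≡ 3 and 17 ≡ 1 (mod 4), so (3/17) = +(17/3).
Reduce top mod 3: now compute (2/3).
Pull out 2: since 3 ≡ 3 (mod 8), (2/3) = -1.
Reached (1/3) = 1. Collecting the sign flips along the way, the symbol is -1.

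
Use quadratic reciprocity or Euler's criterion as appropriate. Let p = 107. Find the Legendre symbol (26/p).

Pull out 2: since 107 ≡ 3 (mod 8), (2/107) = -1.
Reciprocity: 13 ≡ 1 and 107 ≡ 3 (mod 4), so (13/107) = +(107/13).
Reduce top mod 13: now compute (3/13).
Reciprocity: 3 ≡ 3 and 13 ≡ 1 (mod 4), so (3/13) = +(13/3).
Reduce top mod 3: now compute (1/3).
Reached (1/3) = 1. Collecting the sign flips along the way, the symbol is -1.

-1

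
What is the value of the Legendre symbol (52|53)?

1

Pull out 2^2: since 53 ≡ 5 (mod 8), (2/53) = -1, so (2/53)^2 = +1.
Reciprocity: 13 ≡ 1 and 53 ≡ 1 (mod 4), so (13/53) = +(53/13).
Reduce top mod 13: now compute (1/13).
Reached (1/13) = 1. Collecting the sign flips along the way, the symbol is +1.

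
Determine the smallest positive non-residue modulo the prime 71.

(2/71) = +1, so 2 is a residue.
(3/71) = +1, so 3 is a residue.
(4/71) = +1, so 4 is a residue.
(5/71) = +1, so 5 is a residue.
(6/71) = +1, so 6 is a residue.
(7/71) = −1, so 7 is the smallest positive non-residue mod 71.

7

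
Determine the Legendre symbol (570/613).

1

Euler's criterion: (570/613) ≡ 570^306 (mod 613).
570^2 ≡ 10 (mod 613)
570^4 ≡ 100 (mod 613)
570^8 ≡ 192 (mod 613)
570^16 ≡ 84 (mod 613)
570^32 ≡ 313 (mod 613)
570^64 ≡ 502 (mod 613)
570^128 ≡ 61 (mod 613)
570^256 ≡ 43 (mod 613)
570^306 = 570^(256+32+16+2) ≡ 1 (mod 613).
Result is 1, so (570/613) = 1.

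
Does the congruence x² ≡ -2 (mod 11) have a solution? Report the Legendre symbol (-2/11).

Euler's criterion: (-2/11) ≡ 9^5 (mod 11).
9^2 ≡ 4 (mod 11)
9^4 ≡ 5 (mod 11)
9^5 = 9^(4+1) ≡ 1 (mod 11).
Result is 1, so (-2/11) = 1.

1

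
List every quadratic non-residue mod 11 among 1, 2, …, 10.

Square k = 1,…,5 (k and 11−k give the same square):
1²=1, 2²=4, 3²=9, 4²≡5, 5²≡3 (mod 11).
The residues are {1, 3, 4, 5, 9}; the non-residues are the remaining 5 nonzero classes.

2, 6, 7, 8, 10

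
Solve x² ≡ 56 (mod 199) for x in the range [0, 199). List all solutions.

Since 199 ≡ 3 (mod 4), a square root of 56 is 56^((199+1)/4) = 56^50 mod 199.
Repeated squaring: 56^2≡151, 56^4≡115, 56^8≡91, 56^16≡122, 56^32≡158 (mod 199).
56^50 = 56^(32+16+2) ≡ 102 (mod 199).
Check: 102² = 10404 ≡ 56 (mod 199). The two roots are 97 and 102.

97, 102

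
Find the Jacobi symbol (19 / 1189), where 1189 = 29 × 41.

Reciprocity: 19 ≡ 3 and 1189 ≡ 1 (mod 4), so (19/1189) = +(1189/19).
Reduce top mod 19: now compute (11/19).
Reciprocity: 11 ≡ 3 and 19 ≡ 3 (mod 4), so (11/19) = −(19/11).
Reduce top mod 11: now compute (8/11).
Pull out 2^3: since 11 ≡ 3 (mod 8), (2/11) = -1, so (2/11)^3 = -1.
Reached (1/11) = 1. Collecting the sign flips along the way, the symbol is +1.

1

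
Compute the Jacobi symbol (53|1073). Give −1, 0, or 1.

Reciprocity: 53 ≡ 1 and 1073 ≡ 1 (mod 4), so (53/1073) = +(1073/53).
Reduce top mod 53: now compute (13/53).
Reciprocity: 13 ≡ 1 and 53 ≡ 1 (mod 4), so (13/53) = +(53/13).
Reduce top mod 13: now compute (1/13).
Reached (1/13) = 1. Collecting the sign flips along the way, the symbol is +1.

1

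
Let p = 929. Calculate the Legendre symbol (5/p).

1

Reciprocity: 5 ≡ 1 and 929 ≡ 1 (mod 4), so (5/929) = +(929/5).
Reduce top mod 5: now compute (4/5).
Pull out 2^2: since 5 ≡ 5 (mod 8), (2/5) = -1, so (2/5)^2 = +1.
Reached (1/5) = 1. Collecting the sign flips along the way, the symbol is +1.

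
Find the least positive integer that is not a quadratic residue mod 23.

5

(2/23) = +1, so 2 is a residue.
(3/23) = +1, so 3 is a residue.
(4/23) = +1, so 4 is a residue.
(5/23) = −1, so 5 is the smallest positive non-residue mod 23.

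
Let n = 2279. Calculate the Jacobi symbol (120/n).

1

Pull out 2^3: since 2279 ≡ 7 (mod 8), (2/2279) = +1, so (2/2279)^3 = +1.
Reciprocity: 15 ≡ 3 and 2279 ≡ 3 (mod 4), so (15/2279) = −(2279/15).
Reduce top mod 15: now compute (14/15).
Pull out 2: since 15 ≡ 7 (mod 8), (2/15) = +1.
Reciprocity: 7 ≡ 3 and 15 ≡ 3 (mod 4), so (7/15) = −(15/7).
Reduce top mod 7: now compute (1/7).
Reached (1/7) = 1. Collecting the sign flips along the way, the symbol is +1.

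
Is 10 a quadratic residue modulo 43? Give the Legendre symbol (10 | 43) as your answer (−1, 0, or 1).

Pull out 2: since 43 ≡ 3 (mod 8), (2/43) = -1.
Reciprocity: 5 ≡ 1 and 43 ≡ 3 (mod 4), so (5/43) = +(43/5).
Reduce top mod 5: now compute (3/5).
Reciprocity: 3 ≡ 3 and 5 ≡ 1 (mod 4), so (3/5) = +(5/3).
Reduce top mod 3: now compute (2/3).
Pull out 2: since 3 ≡ 3 (mod 8), (2/3) = -1.
Reached (1/3) = 1. Collecting the sign flips along the way, the symbol is +1.

1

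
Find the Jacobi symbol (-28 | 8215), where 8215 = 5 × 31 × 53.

First reduce: -28 ≡ 8187 (mod 8215).
Reciprocity: 8187 ≡ 3 and 8215 ≡ 3 (mod 4), so (8187/8215) = −(8215/8187).
Reduce top mod 8187: now compute (28/8187).
Pull out 2^2: since 8187 ≡ 3 (mod 8), (2/8187) = -1, so (2/8187)^2 = +1.
Reciprocity: 7 ≡ 3 and 8187 ≡ 3 (mod 4), so (7/8187) = −(8187/7).
Reduce top mod 7: now compute (4/7).
Pull out 2^2: since 7 ≡ 7 (mod 8), (2/7) = +1, so (2/7)^2 = +1.
Reached (1/7) = 1. Collecting the sign flips along the way, the symbol is +1.

1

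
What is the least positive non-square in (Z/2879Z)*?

7

(2/2879) = +1, so 2 is a residue.
(3/2879) = +1, so 3 is a residue.
(4/2879) = +1, so 4 is a residue.
(5/2879) = +1, so 5 is a residue.
(6/2879) = +1, so 6 is a residue.
(7/2879) = −1, so 7 is the smallest positive non-residue mod 2879.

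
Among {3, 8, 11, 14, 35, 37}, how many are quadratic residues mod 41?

2

(3/41) = -1 → non-residue.
(8/41) = +1 → QR.
(11/41) = -1 → non-residue.
(14/41) = -1 → non-residue.
(35/41) = -1 → non-residue.
(37/41) = +1 → QR.
Total quadratic residues among the 6: 2.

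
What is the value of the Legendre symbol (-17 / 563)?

-1

First reduce: -17 ≡ 546 (mod 563).
Pull out 2: since 563 ≡ 3 (mod 8), (2/563) = -1.
Reciprocity: 273 ≡ 1 and 563 ≡ 3 (mod 4), so (273/563) = +(563/273).
Reduce top mod 273: now compute (17/273).
Reciprocity: 17 ≡ 1 and 273 ≡ 1 (mod 4), so (17/273) = +(273/17).
Reduce top mod 17: now compute (1/17).
Reached (1/17) = 1. Collecting the sign flips along the way, the symbol is -1.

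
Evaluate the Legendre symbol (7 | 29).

1

Reciprocity: 7 ≡ 3 and 29 ≡ 1 (mod 4), so (7/29) = +(29/7).
Reduce top mod 7: now compute (1/7).
Reached (1/7) = 1. Collecting the sign flips along the way, the symbol is +1.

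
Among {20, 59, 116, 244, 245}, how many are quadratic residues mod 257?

3

(20/257) = -1 → non-residue.
(59/257) = +1 → QR.
(116/257) = +1 → QR.
(244/257) = +1 → QR.
(245/257) = -1 → non-residue.
Total quadratic residues among the 5: 3.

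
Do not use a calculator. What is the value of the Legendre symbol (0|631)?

0

Top reduces to 0: gcd > 1, so the symbol is 0.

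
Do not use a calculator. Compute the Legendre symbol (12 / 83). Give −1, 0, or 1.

1

Pull out 2^2: since 83 ≡ 3 (mod 8), (2/83) = -1, so (2/83)^2 = +1.
Reciprocity: 3 ≡ 3 and 83 ≡ 3 (mod 4), so (3/83) = −(83/3).
Reduce top mod 3: now compute (2/3).
Pull out 2: since 3 ≡ 3 (mod 8), (2/3) = -1.
Reached (1/3) = 1. Collecting the sign flips along the way, the symbol is +1.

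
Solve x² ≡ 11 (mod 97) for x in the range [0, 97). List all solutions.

37, 60

97 ≡ 1 (mod 4), so we find a root by search.
Trying successive values, 37² = 1369 ≡ 11 (mod 97). The other root is 97 − 37 = 60.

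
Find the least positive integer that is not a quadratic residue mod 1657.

(2/1657) = +1, so 2 is a residue.
(3/1657) = +1, so 3 is a residue.
(4/1657) = +1, so 4 is a residue.
(5/1657) = −1, so 5 is the smallest positive non-residue mod 1657.

5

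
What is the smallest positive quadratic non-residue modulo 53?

(2/53) = −1, so 2 is the smallest positive non-residue mod 53.

2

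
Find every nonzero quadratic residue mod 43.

1, 4, 6, 9, 10, 11, 13, 14, 15, 16, 17, 21, 23, 24, 25, 31, 35, 36, 38, 40, 41

Square k = 1,…,21 (k and 43−k give the same square):
1²=1, 2²=4, 3²=9, 4²=16, 5²=25, 6²=36, 7²≡6, 8²≡21, 9²≡38, 10²≡14, 11²≡35, 12²≡15, 13²≡40, 14²≡24, 15²≡10, 16²≡41, 17²≡31, 18²≡23, 19²≡17, 20²≡13, 21²≡11 (mod 43).
So the quadratic residues mod 43 are {1, 4, 6, 9, 10, 11, 13, 14, 15, 16, 17, 21, 23, 24, 25, 31, 35, 36, 38, 40, 41}.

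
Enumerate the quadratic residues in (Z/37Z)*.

1 3 4 7 9 10 11 12 16 21 25 26 27 28 30 33 34 36

Square k = 1,…,18 (k and 37−k give the same square):
1²=1, 2²=4, 3²=9, 4²=16, 5²=25, 6²=36, 7²≡12, 8²≡27, 9²≡7, 10²≡26, 11²≡10, 12²≡33, 13²≡21, 14²≡11, 15²≡3, 16²≡34, 17²≡30, 18²≡28 (mod 37).
So the quadratic residues mod 37 are {1, 3, 4, 7, 9, 10, 11, 12, 16, 21, 25, 26, 27, 28, 30, 33, 34, 36}.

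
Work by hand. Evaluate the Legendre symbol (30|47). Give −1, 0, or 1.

Pull out 2: since 47 ≡ 7 (mod 8), (2/47) = +1.
Reciprocity: 15 ≡ 3 and 47 ≡ 3 (mod 4), so (15/47) = −(47/15).
Reduce top mod 15: now compute (2/15).
Pull out 2: since 15 ≡ 7 (mod 8), (2/15) = +1.
Reached (1/15) = 1. Collecting the sign flips along the way, the symbol is -1.

-1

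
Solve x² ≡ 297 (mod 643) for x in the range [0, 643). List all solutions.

Since 643 ≡ 3 (mod 4), a square root of 297 is 297^((643+1)/4) = 297^161 mod 643.
Repeated squaring: 297^2≡118, 297^4≡421, 297^8≡416, 297^16≡89, 297^32≡205, 297^64≡230, 297^128≡174 (mod 643).
297^161 = 297^(128+32+1) ≡ 565 (mod 643).
Check: 565² = 319225 ≡ 297 (mod 643). The two roots are 78 and 565.

78, 565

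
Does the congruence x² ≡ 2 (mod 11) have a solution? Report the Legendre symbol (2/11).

Pull out 2: since 11 ≡ 3 (mod 8), (2/11) = -1.
Reached (1/11) = 1. Collecting the sign flips along the way, the symbol is -1.

-1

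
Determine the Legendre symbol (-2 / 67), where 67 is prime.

First reduce: -2 ≡ 65 (mod 67).
Reciprocity: 65 ≡ 1 and 67 ≡ 3 (mod 4), so (65/67) = +(67/65).
Reduce top mod 65: now compute (2/65).
Pull out 2: since 65 ≡ 1 (mod 8), (2/65) = +1.
Reached (1/65) = 1. Collecting the sign flips along the way, the symbol is +1.

1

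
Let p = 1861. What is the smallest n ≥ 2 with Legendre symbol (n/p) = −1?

(2/1861) = −1, so 2 is the smallest positive non-residue mod 1861.

2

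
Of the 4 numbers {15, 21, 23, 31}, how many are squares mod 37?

1

(15/37) = -1 → non-residue.
(21/37) = +1 → QR.
(23/37) = -1 → non-residue.
(31/37) = -1 → non-residue.
Total quadratic residues among the 4: 1.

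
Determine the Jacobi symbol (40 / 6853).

Pull out 2^3: since 6853 ≡ 5 (mod 8), (2/6853) = -1, so (2/6853)^3 = -1.
Reciprocity: 5 ≡ 1 and 6853 ≡ 1 (mod 4), so (5/6853) = +(6853/5).
Reduce top mod 5: now compute (3/5).
Reciprocity: 3 ≡ 3 and 5 ≡ 1 (mod 4), so (3/5) = +(5/3).
Reduce top mod 3: now compute (2/3).
Pull out 2: since 3 ≡ 3 (mod 8), (2/3) = -1.
Reached (1/3) = 1. Collecting the sign flips along the way, the symbol is +1.

1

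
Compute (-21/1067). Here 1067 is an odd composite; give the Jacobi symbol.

First reduce: -21 ≡ 1046 (mod 1067).
Pull out 2: since 1067 ≡ 3 (mod 8), (2/1067) = -1.
Reciprocity: 523 ≡ 3 and 1067 ≡ 3 (mod 4), so (523/1067) = −(1067/523).
Reduce top mod 523: now compute (21/523).
Reciprocity: 21 ≡ 1 and 523 ≡ 3 (mod 4), so (21/523) = +(523/21).
Reduce top mod 21: now compute (19/21).
Reciprocity: 19 ≡ 3 and 21 ≡ 1 (mod 4), so (19/21) = +(21/19).
Reduce top mod 19: now compute (2/19).
Pull out 2: since 19 ≡ 3 (mod 8), (2/19) = -1.
Reached (1/19) = 1. Collecting the sign flips along the way, the symbol is -1.

-1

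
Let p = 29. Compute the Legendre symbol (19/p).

Euler's criterion: (19/29) ≡ 19^14 (mod 29).
19^2 ≡ 13 (mod 29)
19^4 ≡ 24 (mod 29)
19^8 ≡ 25 (mod 29)
19^14 = 19^(8+4+2) ≡ 28 (mod 29).
Result is 28 ≡ −1, so (19/29) = −1.

-1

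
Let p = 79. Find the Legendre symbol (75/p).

Euler's criterion: (75/79) ≡ 75^39 (mod 79).
75^2 ≡ 16 (mod 79)
75^4 ≡ 19 (mod 79)
75^8 ≡ 45 (mod 79)
75^16 ≡ 50 (mod 79)
75^32 ≡ 51 (mod 79)
75^39 = 75^(32+4+2+1) ≡ 78 (mod 79).
Result is 78 ≡ −1, so (75/79) = −1.

-1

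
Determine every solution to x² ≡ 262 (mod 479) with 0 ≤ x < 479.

56, 423

Since 479 ≡ 3 (mod 4), a square root of 262 is 262^((479+1)/4) = 262^120 mod 479.
Repeated squaring: 262^2≡147, 262^4≡54, 262^8≡42, 262^16≡327, 262^32≡112, 262^64≡90 (mod 479).
262^120 = 262^(64+32+16+8) ≡ 56 (mod 479).
Check: 56² = 3136 ≡ 262 (mod 479). The two roots are 56 and 423.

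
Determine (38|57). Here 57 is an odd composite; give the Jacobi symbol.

0

Pull out 2: since 57 ≡ 1 (mod 8), (2/57) = +1.
Reciprocity: 19 ≡ 3 and 57 ≡ 1 (mod 4), so (19/57) = +(57/19).
Reduce top mod 19: now compute (0/19).
Top reduces to 0: gcd > 1, so the symbol is 0.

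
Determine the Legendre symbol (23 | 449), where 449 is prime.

1

Euler's criterion: (23/449) ≡ 23^224 (mod 449).
23^2 ≡ 80 (mod 449)
23^4 ≡ 114 (mod 449)
23^8 ≡ 424 (mod 449)
23^16 ≡ 176 (mod 449)
23^32 ≡ 444 (mod 449)
23^64 ≡ 25 (mod 449)
23^128 ≡ 176 (mod 449)
23^224 = 23^(128+64+32) ≡ 1 (mod 449).
Result is 1, so (23/449) = 1.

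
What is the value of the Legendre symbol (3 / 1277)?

Reciprocity: 3 ≡ 3 and 1277 ≡ 1 (mod 4), so (3/1277) = +(1277/3).
Reduce top mod 3: now compute (2/3).
Pull out 2: since 3 ≡ 3 (mod 8), (2/3) = -1.
Reached (1/3) = 1. Collecting the sign flips along the way, the symbol is -1.

-1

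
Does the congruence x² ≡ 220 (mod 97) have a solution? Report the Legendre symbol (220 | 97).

-1

First reduce: 220 ≡ 26 (mod 97).
Pull out 2: since 97 ≡ 1 (mod 8), (2/97) = +1.
Reciprocity: 13 ≡ 1 and 97 ≡ 1 (mod 4), so (13/97) = +(97/13).
Reduce top mod 13: now compute (6/13).
Pull out 2: since 13 ≡ 5 (mod 8), (2/13) = -1.
Reciprocity: 3 ≡ 3 and 13 ≡ 1 (mod 4), so (3/13) = +(13/3).
Reduce top mod 3: now compute (1/3).
Reached (1/3) = 1. Collecting the sign flips along the way, the symbol is -1.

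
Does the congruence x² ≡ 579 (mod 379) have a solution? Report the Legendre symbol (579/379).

-1

Euler's criterion: (579/379) ≡ 200^189 (mod 379).
200^2 ≡ 205 (mod 379)
200^4 ≡ 335 (mod 379)
200^8 ≡ 41 (mod 379)
200^16 ≡ 165 (mod 379)
200^32 ≡ 316 (mod 379)
200^64 ≡ 179 (mod 379)
200^128 ≡ 205 (mod 379)
200^189 = 200^(128+32+16+8+4+1) ≡ 378 (mod 379).
Result is 378 ≡ −1, so (579/379) = −1.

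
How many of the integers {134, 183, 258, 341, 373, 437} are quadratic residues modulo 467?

(134/467) = +1 → QR.
(183/467) = -1 → non-residue.
(258/467) = -1 → non-residue.
(341/467) = +1 → QR.
(373/467) = +1 → QR.
(437/467) = -1 → non-residue.
Total quadratic residues among the 6: 3.

3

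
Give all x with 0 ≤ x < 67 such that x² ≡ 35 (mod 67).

Since 67 ≡ 3 (mod 4), a square root of 35 is 35^((67+1)/4) = 35^17 mod 67.
Repeated squaring: 35^2≡19, 35^4≡26, 35^8≡6, 35^16≡36 (mod 67).
35^17 = 35^(16+1) ≡ 54 (mod 67).
Check: 54² = 2916 ≡ 35 (mod 67). The two roots are 13 and 54.

13, 54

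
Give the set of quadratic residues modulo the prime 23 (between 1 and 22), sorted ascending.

Square k = 1,…,11 (k and 23−k give the same square):
1²=1, 2²=4, 3²=9, 4²=16, 5²≡2, 6²≡13, 7²≡3, 8²≡18, 9²≡12, 10²≡8, 11²≡6 (mod 23).
So the quadratic residues mod 23 are {1, 2, 3, 4, 6, 8, 9, 12, 13, 16, 18}.

1, 2, 3, 4, 6, 8, 9, 12, 13, 16, 18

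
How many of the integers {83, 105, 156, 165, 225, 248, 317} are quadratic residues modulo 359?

3

(83/359) = -1 → non-residue.
(105/359) = -1 → non-residue.
(156/359) = -1 → non-residue.
(165/359) = +1 → QR.
(225/359) = +1 → QR.
(248/359) = -1 → non-residue.
(317/359) = +1 → QR.
Total quadratic residues among the 7: 3.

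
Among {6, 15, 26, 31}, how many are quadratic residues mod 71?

2

(6/71) = +1 → QR.
(15/71) = +1 → QR.
(26/71) = -1 → non-residue.
(31/71) = -1 → non-residue.
Total quadratic residues among the 4: 2.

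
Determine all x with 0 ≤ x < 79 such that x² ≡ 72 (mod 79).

Since 79 ≡ 3 (mod 4), a square root of 72 is 72^((79+1)/4) = 72^20 mod 79.
Repeated squaring: 72^2≡49, 72^4≡31, 72^8≡13, 72^16≡11 (mod 79).
72^20 = 72^(16+4) ≡ 25 (mod 79).
Check: 25² = 625 ≡ 72 (mod 79). The two roots are 25 and 54.

25, 54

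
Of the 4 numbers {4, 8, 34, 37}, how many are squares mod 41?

3

(4/41) = +1 → QR.
(8/41) = +1 → QR.
(34/41) = -1 → non-residue.
(37/41) = +1 → QR.
Total quadratic residues among the 4: 3.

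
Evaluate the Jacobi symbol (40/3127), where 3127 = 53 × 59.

Pull out 2^3: since 3127 ≡ 7 (mod 8), (2/3127) = +1, so (2/3127)^3 = +1.
Reciprocity: 5 ≡ 1 and 3127 ≡ 3 (mod 4), so (5/3127) = +(3127/5).
Reduce top mod 5: now compute (2/5).
Pull out 2: since 5 ≡ 5 (mod 8), (2/5) = -1.
Reached (1/5) = 1. Collecting the sign flips along the way, the symbol is -1.

-1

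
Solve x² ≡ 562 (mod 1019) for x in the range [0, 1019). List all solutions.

Since 1019 ≡ 3 (mod 4), a square root of 562 is 562^((1019+1)/4) = 562^255 mod 1019.
Repeated squaring: 562^2≡973, 562^4≡78, 562^8≡989, 562^16≡900, 562^32≡914, 562^64≡835, 562^128≡229 (mod 1019).
562^255 = 562^(128+64+32+16+8+4+2+1) ≡ 436 (mod 1019).
Check: 436² = 190096 ≡ 562 (mod 1019). The two roots are 436 and 583.

436, 583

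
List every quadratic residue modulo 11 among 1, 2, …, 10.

1, 3, 4, 5, 9

Square k = 1,…,5 (k and 11−k give the same square):
1²=1, 2²=4, 3²=9, 4²≡5, 5²≡3 (mod 11).
So the quadratic residues mod 11 are {1, 3, 4, 5, 9}.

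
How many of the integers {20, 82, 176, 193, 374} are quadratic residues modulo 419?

1

(20/419) = +1 → QR.
(82/419) = -1 → non-residue.
(176/419) = -1 → non-residue.
(193/419) = -1 → non-residue.
(374/419) = -1 → non-residue.
Total quadratic residues among the 5: 1.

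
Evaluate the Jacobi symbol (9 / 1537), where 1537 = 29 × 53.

Reciprocity: 9 ≡ 1 and 1537 ≡ 1 (mod 4), so (9/1537) = +(1537/9).
Reduce top mod 9: now compute (7/9).
Reciprocity: 7 ≡ 3 and 9 ≡ 1 (mod 4), so (7/9) = +(9/7).
Reduce top mod 7: now compute (2/7).
Pull out 2: since 7 ≡ 7 (mod 8), (2/7) = +1.
Reached (1/7) = 1. Collecting the sign flips along the way, the symbol is +1.

1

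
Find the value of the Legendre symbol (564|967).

Euler's criterion: (564/967) ≡ 564^483 (mod 967).
564^2 ≡ 920 (mod 967)
564^4 ≡ 275 (mod 967)
564^8 ≡ 199 (mod 967)
564^16 ≡ 921 (mod 967)
564^32 ≡ 182 (mod 967)
564^64 ≡ 246 (mod 967)
564^128 ≡ 562 (mod 967)
564^256 ≡ 602 (mod 967)
564^483 = 564^(256+128+64+32+2+1) ≡ 1 (mod 967).
Result is 1, so (564/967) = 1.

1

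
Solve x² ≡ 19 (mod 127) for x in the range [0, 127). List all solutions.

20, 107

Since 127 ≡ 3 (mod 4), a square root of 19 is 19^((127+1)/4) = 19^32 mod 127.
Repeated squaring: 19^2≡107, 19^4≡19, 19^8≡107, 19^16≡19, 19^32≡107 (mod 127).
19^32 = 19^(32) ≡ 107 (mod 127).
Check: 107² = 11449 ≡ 19 (mod 127). The two roots are 20 and 107.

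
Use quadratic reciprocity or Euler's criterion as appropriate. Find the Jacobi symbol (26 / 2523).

Pull out 2: since 2523 ≡ 3 (mod 8), (2/2523) = -1.
Reciprocity: 13 ≡ 1 and 2523 ≡ 3 (mod 4), so (13/2523) = +(2523/13).
Reduce top mod 13: now compute (1/13).
Reached (1/13) = 1. Collecting the sign flips along the way, the symbol is -1.

-1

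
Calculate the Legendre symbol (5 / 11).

1

Reciprocity: 5 ≡ 1 and 11 ≡ 3 (mod 4), so (5/11) = +(11/5).
Reduce top mod 5: now compute (1/5).
Reached (1/5) = 1. Collecting the sign flips along the way, the symbol is +1.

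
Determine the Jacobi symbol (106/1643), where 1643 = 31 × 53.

Pull out 2: since 1643 ≡ 3 (mod 8), (2/1643) = -1.
Reciprocity: 53 ≡ 1 and 1643 ≡ 3 (mod 4), so (53/1643) = +(1643/53).
Reduce top mod 53: now compute (0/53).
Top reduces to 0: gcd > 1, so the symbol is 0.

0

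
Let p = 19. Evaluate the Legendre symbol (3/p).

Reciprocity: 3 ≡ 3 and 19 ≡ 3 (mod 4), so (3/19) = −(19/3).
Reduce top mod 3: now compute (1/3).
Reached (1/3) = 1. Collecting the sign flips along the way, the symbol is -1.

-1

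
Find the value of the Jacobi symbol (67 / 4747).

Reciprocity: 67 ≡ 3 and 4747 ≡ 3 (mod 4), so (67/4747) = −(4747/67).
Reduce top mod 67: now compute (57/67).
Reciprocity: 57 ≡ 1 and 67 ≡ 3 (mod 4), so (57/67) = +(67/57).
Reduce top mod 57: now compute (10/57).
Pull out 2: since 57 ≡ 1 (mod 8), (2/57) = +1.
Reciprocity: 5 ≡ 1 and 57 ≡ 1 (mod 4), so (5/57) = +(57/5).
Reduce top mod 5: now compute (2/5).
Pull out 2: since 5 ≡ 5 (mod 8), (2/5) = -1.
Reached (1/5) = 1. Collecting the sign flips along the way, the symbol is +1.

1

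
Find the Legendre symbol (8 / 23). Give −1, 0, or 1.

Pull out 2^3: since 23 ≡ 7 (mod 8), (2/23) = +1, so (2/23)^3 = +1.
Reached (1/23) = 1. Collecting the sign flips along the way, the symbol is +1.

1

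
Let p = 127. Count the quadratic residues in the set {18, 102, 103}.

2

(18/127) = +1 → QR.
(102/127) = -1 → non-residue.
(103/127) = +1 → QR.
Total quadratic residues among the 3: 2.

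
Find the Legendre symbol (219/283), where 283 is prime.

Euler's criterion: (219/283) ≡ 219^141 (mod 283).
219^2 ≡ 134 (mod 283)
219^4 ≡ 127 (mod 283)
219^8 ≡ 281 (mod 283)
219^16 ≡ 4 (mod 283)
219^32 ≡ 16 (mod 283)
219^64 ≡ 256 (mod 283)
219^128 ≡ 163 (mod 283)
219^141 = 219^(128+8+4+1) ≡ 282 (mod 283).
Result is 282 ≡ −1, so (219/283) = −1.

-1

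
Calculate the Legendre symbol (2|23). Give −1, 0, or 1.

1

Pull out 2: since 23 ≡ 7 (mod 8), (2/23) = +1.
Reached (1/23) = 1. Collecting the sign flips along the way, the symbol is +1.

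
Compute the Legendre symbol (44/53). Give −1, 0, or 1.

Euler's criterion: (44/53) ≡ 44^26 (mod 53).
44^2 ≡ 28 (mod 53)
44^4 ≡ 42 (mod 53)
44^8 ≡ 15 (mod 53)
44^16 ≡ 13 (mod 53)
44^26 = 44^(16+8+2) ≡ 1 (mod 53).
Result is 1, so (44/53) = 1.

1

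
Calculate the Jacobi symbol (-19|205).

First reduce: -19 ≡ 186 (mod 205).
Pull out 2: since 205 ≡ 5 (mod 8), (2/205) = -1.
Reciprocity: 93 ≡ 1 and 205 ≡ 1 (mod 4), so (93/205) = +(205/93).
Reduce top mod 93: now compute (19/93).
Reciprocity: 19 ≡ 3 and 93 ≡ 1 (mod 4), so (19/93) = +(93/19).
Reduce top mod 19: now compute (17/19).
Reciprocity: 17 ≡ 1 and 19 ≡ 3 (mod 4), so (17/19) = +(19/17).
Reduce top mod 17: now compute (2/17).
Pull out 2: since 17 ≡ 1 (mod 8), (2/17) = +1.
Reached (1/17) = 1. Collecting the sign flips along the way, the symbol is -1.

-1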